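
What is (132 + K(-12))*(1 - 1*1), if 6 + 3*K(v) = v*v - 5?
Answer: 0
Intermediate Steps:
K(v) = -11/3 + v²/3 (K(v) = -2 + (v*v - 5)/3 = -2 + (v² - 5)/3 = -2 + (-5 + v²)/3 = -2 + (-5/3 + v²/3) = -11/3 + v²/3)
(132 + K(-12))*(1 - 1*1) = (132 + (-11/3 + (⅓)*(-12)²))*(1 - 1*1) = (132 + (-11/3 + (⅓)*144))*(1 - 1) = (132 + (-11/3 + 48))*0 = (132 + 133/3)*0 = (529/3)*0 = 0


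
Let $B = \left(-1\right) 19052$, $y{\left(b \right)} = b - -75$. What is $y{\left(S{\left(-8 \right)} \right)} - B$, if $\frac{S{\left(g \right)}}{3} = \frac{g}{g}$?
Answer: $19130$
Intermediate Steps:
$S{\left(g \right)} = 3$ ($S{\left(g \right)} = 3 \frac{g}{g} = 3 \cdot 1 = 3$)
$y{\left(b \right)} = 75 + b$ ($y{\left(b \right)} = b + 75 = 75 + b$)
$B = -19052$
$y{\left(S{\left(-8 \right)} \right)} - B = \left(75 + 3\right) - -19052 = 78 + 19052 = 19130$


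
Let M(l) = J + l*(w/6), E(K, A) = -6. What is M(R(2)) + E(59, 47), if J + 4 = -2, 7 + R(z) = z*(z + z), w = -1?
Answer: -73/6 ≈ -12.167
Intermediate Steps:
R(z) = -7 + 2*z² (R(z) = -7 + z*(z + z) = -7 + z*(2*z) = -7 + 2*z²)
J = -6 (J = -4 - 2 = -6)
M(l) = -6 - l/6 (M(l) = -6 + l*(-1/6) = -6 + l*(-1*⅙) = -6 + l*(-⅙) = -6 - l/6)
M(R(2)) + E(59, 47) = (-6 - (-7 + 2*2²)/6) - 6 = (-6 - (-7 + 2*4)/6) - 6 = (-6 - (-7 + 8)/6) - 6 = (-6 - ⅙*1) - 6 = (-6 - ⅙) - 6 = -37/6 - 6 = -73/6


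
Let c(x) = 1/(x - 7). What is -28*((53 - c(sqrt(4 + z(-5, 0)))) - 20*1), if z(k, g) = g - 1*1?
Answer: -21350/23 - 14*sqrt(3)/23 ≈ -929.32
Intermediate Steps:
z(k, g) = -1 + g (z(k, g) = g - 1 = -1 + g)
c(x) = 1/(-7 + x)
-28*((53 - c(sqrt(4 + z(-5, 0)))) - 20*1) = -28*((53 - 1/(-7 + sqrt(4 + (-1 + 0)))) - 20*1) = -28*((53 - 1/(-7 + sqrt(4 - 1))) - 20) = -28*((53 - 1/(-7 + sqrt(3))) - 20) = -28*(33 - 1/(-7 + sqrt(3))) = -924 + 28/(-7 + sqrt(3))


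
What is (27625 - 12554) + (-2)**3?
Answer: 15063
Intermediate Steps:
(27625 - 12554) + (-2)**3 = 15071 - 8 = 15063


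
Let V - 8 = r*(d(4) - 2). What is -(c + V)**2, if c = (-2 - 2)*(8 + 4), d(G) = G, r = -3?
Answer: -2116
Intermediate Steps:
c = -48 (c = -4*12 = -48)
V = 2 (V = 8 - 3*(4 - 2) = 8 - 3*2 = 8 - 6 = 2)
-(c + V)**2 = -(-48 + 2)**2 = -1*(-46)**2 = -1*2116 = -2116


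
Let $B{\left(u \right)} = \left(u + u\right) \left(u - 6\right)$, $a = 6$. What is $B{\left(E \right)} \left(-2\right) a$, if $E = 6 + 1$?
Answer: $-168$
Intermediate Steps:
$E = 7$
$B{\left(u \right)} = 2 u \left(-6 + u\right)$
$B{\left(E \right)} \left(-2\right) a = 2 \cdot 7 \left(-6 + 7\right) \left(-2\right) 6 = 2 \cdot 7 \cdot 1 \left(-2\right) 6 = 14 \left(-2\right) 6 = \left(-28\right) 6 = -168$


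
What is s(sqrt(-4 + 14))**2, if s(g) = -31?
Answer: 961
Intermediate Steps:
s(sqrt(-4 + 14))**2 = (-31)**2 = 961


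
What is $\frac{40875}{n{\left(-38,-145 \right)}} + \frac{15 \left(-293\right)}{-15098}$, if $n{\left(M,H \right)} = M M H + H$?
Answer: $\frac{12149265}{126536338} \approx 0.096014$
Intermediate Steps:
$n{\left(M,H \right)} = H + H M^{2}$ ($n{\left(M,H \right)} = M^{2} H + H = H M^{2} + H = H + H M^{2}$)
$\frac{40875}{n{\left(-38,-145 \right)}} + \frac{15 \left(-293\right)}{-15098} = \frac{40875}{\left(-145\right) \left(1 + \left(-38\right)^{2}\right)} + \frac{15 \left(-293\right)}{-15098} = \frac{40875}{\left(-145\right) \left(1 + 1444\right)} - - \frac{4395}{15098} = \frac{40875}{\left(-145\right) 1445} + \frac{4395}{15098} = \frac{40875}{-209525} + \frac{4395}{15098} = 40875 \left(- \frac{1}{209525}\right) + \frac{4395}{15098} = - \frac{1635}{8381} + \frac{4395}{15098} = \frac{12149265}{126536338}$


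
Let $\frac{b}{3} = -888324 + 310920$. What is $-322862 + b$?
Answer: $-2055074$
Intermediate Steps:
$b = -1732212$ ($b = 3 \left(-888324 + 310920\right) = 3 \left(-577404\right) = -1732212$)
$-322862 + b = -322862 - 1732212 = -2055074$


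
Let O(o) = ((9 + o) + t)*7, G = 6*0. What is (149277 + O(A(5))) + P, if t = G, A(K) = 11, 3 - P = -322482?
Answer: 471902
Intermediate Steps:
G = 0
P = 322485 (P = 3 - 1*(-322482) = 3 + 322482 = 322485)
t = 0
O(o) = 63 + 7*o (O(o) = ((9 + o) + 0)*7 = (9 + o)*7 = 63 + 7*o)
(149277 + O(A(5))) + P = (149277 + (63 + 7*11)) + 322485 = (149277 + (63 + 77)) + 322485 = (149277 + 140) + 322485 = 149417 + 322485 = 471902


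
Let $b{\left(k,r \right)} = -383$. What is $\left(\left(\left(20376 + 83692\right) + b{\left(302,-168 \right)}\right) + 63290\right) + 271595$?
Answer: $438570$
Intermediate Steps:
$\left(\left(\left(20376 + 83692\right) + b{\left(302,-168 \right)}\right) + 63290\right) + 271595 = \left(\left(\left(20376 + 83692\right) - 383\right) + 63290\right) + 271595 = \left(\left(104068 - 383\right) + 63290\right) + 271595 = \left(103685 + 63290\right) + 271595 = 166975 + 271595 = 438570$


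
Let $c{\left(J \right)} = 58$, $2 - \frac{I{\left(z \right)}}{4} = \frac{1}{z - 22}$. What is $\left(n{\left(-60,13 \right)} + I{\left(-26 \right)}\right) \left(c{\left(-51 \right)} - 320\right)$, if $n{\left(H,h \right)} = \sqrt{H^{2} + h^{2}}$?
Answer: $- \frac{12707}{6} - 262 \sqrt{3769} \approx -18203.0$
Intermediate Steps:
$I{\left(z \right)} = 8 - \frac{4}{-22 + z}$ ($I{\left(z \right)} = 8 - \frac{4}{z - 22} = 8 - \frac{4}{-22 + z}$)
$\left(n{\left(-60,13 \right)} + I{\left(-26 \right)}\right) \left(c{\left(-51 \right)} - 320\right) = \left(\sqrt{\left(-60\right)^{2} + 13^{2}} + \frac{4 \left(-45 + 2 \left(-26\right)\right)}{-22 - 26}\right) \left(58 - 320\right) = \left(\sqrt{3600 + 169} + \frac{4 \left(-45 - 52\right)}{-48}\right) \left(-262\right) = \left(\sqrt{3769} + 4 \left(- \frac{1}{48}\right) \left(-97\right)\right) \left(-262\right) = \left(\sqrt{3769} + \frac{97}{12}\right) \left(-262\right) = \left(\frac{97}{12} + \sqrt{3769}\right) \left(-262\right) = - \frac{12707}{6} - 262 \sqrt{3769}$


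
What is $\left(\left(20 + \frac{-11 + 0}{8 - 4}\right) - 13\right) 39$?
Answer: $\frac{663}{4} \approx 165.75$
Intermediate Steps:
$\left(\left(20 + \frac{-11 + 0}{8 - 4}\right) - 13\right) 39 = \left(\left(20 - \frac{11}{4}\right) - 13\right) 39 = \left(\frac{69}{4} - 13\right) 39 = \frac{17}{4} \cdot 39 = \frac{663}{4}$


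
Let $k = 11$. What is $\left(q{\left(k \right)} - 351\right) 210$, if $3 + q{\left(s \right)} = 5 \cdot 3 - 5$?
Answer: $-72240$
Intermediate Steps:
$q{\left(s \right)} = 7$ ($q{\left(s \right)} = -3 + \left(5 \cdot 3 - 5\right) = -3 + \left(15 - 5\right) = -3 + 10 = 7$)
$\left(q{\left(k \right)} - 351\right) 210 = \left(7 - 351\right) 210 = \left(-344\right) 210 = -72240$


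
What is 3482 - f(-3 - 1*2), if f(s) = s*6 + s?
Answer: 3517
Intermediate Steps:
f(s) = 7*s (f(s) = 6*s + s = 7*s)
3482 - f(-3 - 1*2) = 3482 - 7*(-3 - 1*2) = 3482 - 7*(-3 - 2) = 3482 - 7*(-5) = 3482 - 1*(-35) = 3482 + 35 = 3517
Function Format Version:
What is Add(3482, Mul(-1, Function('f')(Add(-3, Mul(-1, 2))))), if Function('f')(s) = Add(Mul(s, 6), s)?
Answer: 3517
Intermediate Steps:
Function('f')(s) = Mul(7, s) (Function('f')(s) = Add(Mul(6, s), s) = Mul(7, s))
Add(3482, Mul(-1, Function('f')(Add(-3, Mul(-1, 2))))) = Add(3482, Mul(-1, Mul(7, Add(-3, Mul(-1, 2))))) = Add(3482, Mul(-1, Mul(7, Add(-3, -2)))) = Add(3482, Mul(-1, Mul(7, -5))) = Add(3482, Mul(-1, -35)) = Add(3482, 35) = 3517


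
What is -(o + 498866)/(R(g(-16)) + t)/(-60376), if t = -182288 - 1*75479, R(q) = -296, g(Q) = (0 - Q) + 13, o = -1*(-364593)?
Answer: -863459/15580811688 ≈ -5.5418e-5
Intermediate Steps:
o = 364593
g(Q) = 13 - Q (g(Q) = -Q + 13 = 13 - Q)
t = -257767 (t = -182288 - 75479 = -257767)
-(o + 498866)/(R(g(-16)) + t)/(-60376) = -(364593 + 498866)/(-296 - 257767)/(-60376) = -863459/(-258063)*(-1/60376) = -863459*(-1)/258063*(-1/60376) = -1*(-863459/258063)*(-1/60376) = (863459/258063)*(-1/60376) = -863459/15580811688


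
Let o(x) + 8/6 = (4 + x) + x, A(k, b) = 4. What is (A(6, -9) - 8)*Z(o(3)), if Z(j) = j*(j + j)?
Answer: -5408/9 ≈ -600.89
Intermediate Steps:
o(x) = 8/3 + 2*x (o(x) = -4/3 + ((4 + x) + x) = -4/3 + (4 + 2*x) = 8/3 + 2*x)
Z(j) = 2*j**2 (Z(j) = j*(2*j) = 2*j**2)
(A(6, -9) - 8)*Z(o(3)) = (4 - 8)*(2*(8/3 + 2*3)**2) = -8*(8/3 + 6)**2 = -8*(26/3)**2 = -8*676/9 = -4*1352/9 = -5408/9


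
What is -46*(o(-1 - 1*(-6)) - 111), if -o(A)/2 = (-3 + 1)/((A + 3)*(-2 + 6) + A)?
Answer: 188738/37 ≈ 5101.0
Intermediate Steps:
o(A) = 4/(12 + 5*A) (o(A) = -2*(-3 + 1)/((A + 3)*(-2 + 6) + A) = -(-4)/((3 + A)*4 + A) = -(-4)/((12 + 4*A) + A) = -(-4)/(12 + 5*A) = 4/(12 + 5*A))
-46*(o(-1 - 1*(-6)) - 111) = -46*(4/(12 + 5*(-1 - 1*(-6))) - 111) = -46*(4/(12 + 5*(-1 + 6)) - 111) = -46*(4/(12 + 5*5) - 111) = -46*(4/(12 + 25) - 111) = -46*(4/37 - 111) = -46*(-4103/37) = 188738/37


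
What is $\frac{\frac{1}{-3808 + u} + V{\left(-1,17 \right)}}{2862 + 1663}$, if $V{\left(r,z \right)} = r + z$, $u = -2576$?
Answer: $\frac{102143}{28887600} \approx 0.0035359$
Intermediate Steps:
$\frac{\frac{1}{-3808 + u} + V{\left(-1,17 \right)}}{2862 + 1663} = \frac{\frac{1}{-3808 - 2576} + \left(-1 + 17\right)}{2862 + 1663} = \frac{\frac{1}{-6384} + 16}{4525} = \left(- \frac{1}{6384} + 16\right) \frac{1}{4525} = \frac{102143}{6384} \cdot \frac{1}{4525} = \frac{102143}{28887600}$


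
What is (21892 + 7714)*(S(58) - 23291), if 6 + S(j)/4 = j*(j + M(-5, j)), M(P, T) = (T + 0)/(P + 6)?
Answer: 106492782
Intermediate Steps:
M(P, T) = T/(6 + P)
S(j) = -24 + 8*j**2 (S(j) = -24 + 4*(j*(j + j/(6 - 5))) = -24 + 4*(j*(j + j/1)) = -24 + 4*(j*(j + j*1)) = -24 + 4*(j*(j + j)) = -24 + 4*(j*(2*j)) = -24 + 4*(2*j**2) = -24 + 8*j**2)
(21892 + 7714)*(S(58) - 23291) = (21892 + 7714)*((-24 + 8*58**2) - 23291) = 29606*((-24 + 8*3364) - 23291) = 29606*((-24 + 26912) - 23291) = 29606*(26888 - 23291) = 29606*3597 = 106492782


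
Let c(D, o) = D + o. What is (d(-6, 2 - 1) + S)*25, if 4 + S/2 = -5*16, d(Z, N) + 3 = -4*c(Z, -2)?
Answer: -3475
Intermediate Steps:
d(Z, N) = 5 - 4*Z (d(Z, N) = -3 - 4*(Z - 2) = -3 - 4*(-2 + Z) = -3 + (8 - 4*Z) = 5 - 4*Z)
S = -168 (S = -8 + 2*(-5*16) = -8 + 2*(-80) = -8 - 160 = -168)
(d(-6, 2 - 1) + S)*25 = ((5 - 4*(-6)) - 168)*25 = ((5 + 24) - 168)*25 = (29 - 168)*25 = -139*25 = -3475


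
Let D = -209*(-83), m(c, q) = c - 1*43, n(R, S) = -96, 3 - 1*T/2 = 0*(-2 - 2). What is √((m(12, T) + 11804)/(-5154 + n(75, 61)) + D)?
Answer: √19122595170/1050 ≈ 131.70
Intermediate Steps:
T = 6 (T = 6 - 0*(-2 - 2) = 6 - 0*(-4) = 6 - 2*0 = 6 + 0 = 6)
m(c, q) = -43 + c (m(c, q) = c - 43 = -43 + c)
D = 17347
√((m(12, T) + 11804)/(-5154 + n(75, 61)) + D) = √(((-43 + 12) + 11804)/(-5154 - 96) + 17347) = √((-31 + 11804)/(-5250) + 17347) = √(11773*(-1/5250) + 17347) = √(-11773/5250 + 17347) = √(91059977/5250) = √19122595170/1050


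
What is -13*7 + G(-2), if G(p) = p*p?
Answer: -87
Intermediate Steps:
G(p) = p**2
-13*7 + G(-2) = -13*7 + (-2)**2 = -91 + 4 = -87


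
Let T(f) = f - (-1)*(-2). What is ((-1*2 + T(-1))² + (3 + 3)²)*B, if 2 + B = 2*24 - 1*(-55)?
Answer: 6161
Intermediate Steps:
T(f) = -2 + f (T(f) = f - 1*2 = f - 2 = -2 + f)
B = 101 (B = -2 + (2*24 - 1*(-55)) = -2 + (48 + 55) = -2 + 103 = 101)
((-1*2 + T(-1))² + (3 + 3)²)*B = ((-1*2 + (-2 - 1))² + (3 + 3)²)*101 = ((-2 - 3)² + 6²)*101 = ((-5)² + 36)*101 = (25 + 36)*101 = 61*101 = 6161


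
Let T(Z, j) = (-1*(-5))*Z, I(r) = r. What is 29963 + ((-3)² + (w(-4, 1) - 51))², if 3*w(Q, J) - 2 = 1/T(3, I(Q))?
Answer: 64130956/2025 ≈ 31670.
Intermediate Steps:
T(Z, j) = 5*Z
w(Q, J) = 31/45 (w(Q, J) = ⅔ + 1/(3*((5*3))) = ⅔ + (⅓)/15 = ⅔ + (⅓)*(1/15) = ⅔ + 1/45 = 31/45)
29963 + ((-3)² + (w(-4, 1) - 51))² = 29963 + ((-3)² + (31/45 - 51))² = 29963 + (9 - 2264/45)² = 29963 + (-1859/45)² = 29963 + 3455881/2025 = 64130956/2025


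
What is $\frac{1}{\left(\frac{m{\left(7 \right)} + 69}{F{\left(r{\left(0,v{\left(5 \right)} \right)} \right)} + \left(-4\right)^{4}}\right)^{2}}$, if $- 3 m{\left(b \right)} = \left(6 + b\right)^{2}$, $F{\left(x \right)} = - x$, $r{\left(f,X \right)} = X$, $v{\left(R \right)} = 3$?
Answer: $\frac{576081}{1444} \approx 398.95$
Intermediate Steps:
$m{\left(b \right)} = - \frac{\left(6 + b\right)^{2}}{3}$
$\frac{1}{\left(\frac{m{\left(7 \right)} + 69}{F{\left(r{\left(0,v{\left(5 \right)} \right)} \right)} + \left(-4\right)^{4}}\right)^{2}} = \frac{1}{\left(\frac{- \frac{\left(6 + 7\right)^{2}}{3} + 69}{\left(-1\right) 3 + \left(-4\right)^{4}}\right)^{2}} = \frac{1}{\left(\frac{- \frac{13^{2}}{3} + 69}{-3 + 256}\right)^{2}} = \frac{1}{\left(\frac{\left(- \frac{1}{3}\right) 169 + 69}{253}\right)^{2}} = \frac{1}{\left(\left(- \frac{169}{3} + 69\right) \frac{1}{253}\right)^{2}} = \frac{1}{\left(\frac{38}{3} \cdot \frac{1}{253}\right)^{2}} = \frac{1}{\left(\frac{38}{759}\right)^{2}} = \frac{1}{\frac{1444}{576081}} = \frac{576081}{1444}$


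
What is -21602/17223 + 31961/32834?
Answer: -158815765/565499982 ≈ -0.28084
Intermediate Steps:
-21602/17223 + 31961/32834 = -158815765/565499982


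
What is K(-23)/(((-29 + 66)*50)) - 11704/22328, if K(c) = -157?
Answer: -3144737/5163350 ≈ -0.60905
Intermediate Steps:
K(-23)/(((-29 + 66)*50)) - 11704/22328 = -157*1/(50*(-29 + 66)) - 11704/22328 = -157/(37*50) - 11704*1/22328 = -157/1850 - 1463/2791 = -3144737/5163350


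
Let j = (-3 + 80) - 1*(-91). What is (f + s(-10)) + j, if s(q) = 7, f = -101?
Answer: 74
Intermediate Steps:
j = 168 (j = 77 + 91 = 168)
(f + s(-10)) + j = (-101 + 7) + 168 = -94 + 168 = 74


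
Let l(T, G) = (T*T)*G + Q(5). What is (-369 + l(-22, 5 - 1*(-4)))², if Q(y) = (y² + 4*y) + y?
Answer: 16297369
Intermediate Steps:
Q(y) = y² + 5*y
l(T, G) = 50 + G*T² (l(T, G) = (T*T)*G + 5*(5 + 5) = T²*G + 5*10 = G*T² + 50 = 50 + G*T²)
(-369 + l(-22, 5 - 1*(-4)))² = (-369 + (50 + (5 - 1*(-4))*(-22)²))² = (-369 + (50 + (5 + 4)*484))² = (-369 + (50 + 9*484))² = (-369 + (50 + 4356))² = (-369 + 4406)² = 4037² = 16297369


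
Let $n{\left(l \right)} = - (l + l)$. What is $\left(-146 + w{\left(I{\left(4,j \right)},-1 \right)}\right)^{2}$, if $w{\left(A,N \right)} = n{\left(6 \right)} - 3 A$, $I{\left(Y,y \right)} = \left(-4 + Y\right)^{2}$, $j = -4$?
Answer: $24964$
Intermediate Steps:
$n{\left(l \right)} = - 2 l$
$w{\left(A,N \right)} = -12 - 3 A$ ($w{\left(A,N \right)} = \left(-2\right) 6 - 3 A = -12 - 3 A$)
$\left(-146 + w{\left(I{\left(4,j \right)},-1 \right)}\right)^{2} = \left(-146 - \left(12 + 3 \left(-4 + 4\right)^{2}\right)\right)^{2} = \left(-146 - \left(12 + 3 \cdot 0^{2}\right)\right)^{2} = \left(-146 - 12\right)^{2} = \left(-158\right)^{2} = 24964$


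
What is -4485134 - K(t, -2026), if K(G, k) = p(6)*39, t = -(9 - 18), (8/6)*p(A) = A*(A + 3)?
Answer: -8973427/2 ≈ -4.4867e+6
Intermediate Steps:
p(A) = 3*A*(3 + A)/4 (p(A) = 3*(A*(A + 3))/4 = 3*(A*(3 + A))/4 = 3*A*(3 + A)/4)
t = 9 (t = -1*(-9) = 9)
K(G, k) = 3159/2 (K(G, k) = ((¾)*6*(3 + 6))*39 = ((¾)*6*9)*39 = (81/2)*39 = 3159/2)
-4485134 - K(t, -2026) = -4485134 - 1*3159/2 = -4485134 - 3159/2 = -8973427/2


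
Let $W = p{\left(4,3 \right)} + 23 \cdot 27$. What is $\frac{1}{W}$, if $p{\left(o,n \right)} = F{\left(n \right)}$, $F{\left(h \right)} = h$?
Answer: $\frac{1}{624} \approx 0.0016026$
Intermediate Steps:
$p{\left(o,n \right)} = n$
$W = 624$ ($W = 3 + 23 \cdot 27 = 3 + 621 = 624$)
$\frac{1}{W} = \frac{1}{624}$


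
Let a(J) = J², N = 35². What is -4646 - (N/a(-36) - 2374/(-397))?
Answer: -2393985781/514512 ≈ -4652.9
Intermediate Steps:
N = 1225
-4646 - (N/a(-36) - 2374/(-397)) = -4646 - (1225/((-36)²) - 2374/(-397)) = -4646 - (1225/1296 - 2374*(-1/397)) = -4646 - (1225*(1/1296) + 2374/397) = -4646 - (1225/1296 + 2374/397) = -4646 - 1*3563029/514512 = -4646 - 3563029/514512 = -2393985781/514512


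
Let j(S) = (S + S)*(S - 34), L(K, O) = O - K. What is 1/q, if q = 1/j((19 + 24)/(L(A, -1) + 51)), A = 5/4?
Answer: -2221552/38025 ≈ -58.423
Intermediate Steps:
A = 5/4 (A = 5*(¼) = 5/4 ≈ 1.2500)
j(S) = 2*S*(-34 + S) (j(S) = (2*S)*(-34 + S) = 2*S*(-34 + S))
q = -38025/2221552 (q = 1/(2*((19 + 24)/((-1 - 1*5/4) + 51))*(-34 + (19 + 24)/((-1 - 1*5/4) + 51))) = 1/(2*(43/((-1 - 5/4) + 51))*(-34 + 43/((-1 - 5/4) + 51))) = 1/(2*(43/(-9/4 + 51))*(-34 + 43/(-9/4 + 51))) = 1/(2*(43/(195/4))*(-34 + 43/(195/4))) = 1/(2*(43*(4/195))*(-34 + 43*(4/195))) = 1/(2*(172/195)*(-34 + 172/195)) = 1/(2*(172/195)*(-6458/195)) = 1/(-2221552/38025) = -38025/2221552 ≈ -0.017116)
1/q = 1/(-38025/2221552) = -2221552/38025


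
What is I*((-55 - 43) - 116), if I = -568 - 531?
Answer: 235186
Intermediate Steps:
I = -1099
I*((-55 - 43) - 116) = -1099*((-55 - 43) - 116) = -1099*(-98 - 116) = -1099*(-214) = 235186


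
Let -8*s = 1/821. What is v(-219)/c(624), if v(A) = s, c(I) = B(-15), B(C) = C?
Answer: 1/98520 ≈ 1.0150e-5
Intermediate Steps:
c(I) = -15
s = -1/6568 (s = -1/8/821 = -1/8*1/821 = -1/6568 ≈ -0.00015225)
v(A) = -1/6568
v(-219)/c(624) = -1/6568/(-15) = -1/6568*(-1/15) = 1/98520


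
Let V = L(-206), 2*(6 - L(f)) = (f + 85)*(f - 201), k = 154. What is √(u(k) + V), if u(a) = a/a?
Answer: I*√98466/2 ≈ 156.9*I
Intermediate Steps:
u(a) = 1
L(f) = 6 - (-201 + f)*(85 + f)/2 (L(f) = 6 - (f + 85)*(f - 201)/2 = 6 - (85 + f)*(-201 + f)/2 = 6 - (-201 + f)*(85 + f)/2)
V = -49235/2 (V = 17097/2 + 58*(-206) - ½*(-206)² = 17097/2 - 11948 - ½*42436 = 17097/2 - 11948 - 21218 = -49235/2 ≈ -24618.)
√(u(k) + V) = √(1 - 49235/2) = √(-49233/2) = I*√98466/2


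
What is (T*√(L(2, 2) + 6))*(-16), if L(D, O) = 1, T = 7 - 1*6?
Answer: -16*√7 ≈ -42.332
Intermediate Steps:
T = 1 (T = 7 - 6 = 1)
(T*√(L(2, 2) + 6))*(-16) = (1*√(1 + 6))*(-16) = (1*√7)*(-16) = √7*(-16) = -16*√7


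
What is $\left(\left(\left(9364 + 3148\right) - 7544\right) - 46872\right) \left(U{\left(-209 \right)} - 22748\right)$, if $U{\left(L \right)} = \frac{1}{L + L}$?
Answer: $\frac{199225549080}{209} \approx 9.5323 \cdot 10^{8}$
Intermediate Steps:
$U{\left(L \right)} = \frac{1}{2 L}$
$\left(\left(\left(9364 + 3148\right) - 7544\right) - 46872\right) \left(U{\left(-209 \right)} - 22748\right) = \left(\left(\left(9364 + 3148\right) - 7544\right) - 46872\right) \left(\frac{1}{2 \left(-209\right)} - 22748\right) = \left(\left(12512 - 7544\right) - 46872\right) \left(\frac{1}{2} \left(- \frac{1}{209}\right) - 22748\right) = \left(4968 - 46872\right) \left(- \frac{1}{418} - 22748\right) = \left(-41904\right) \left(- \frac{9508665}{418}\right) = \frac{199225549080}{209}$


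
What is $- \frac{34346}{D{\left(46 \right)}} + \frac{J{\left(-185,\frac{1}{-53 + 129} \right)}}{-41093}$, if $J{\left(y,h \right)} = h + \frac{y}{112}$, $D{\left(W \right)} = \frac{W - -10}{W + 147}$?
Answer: $- \frac{10351062221965}{87445904} \approx -1.1837 \cdot 10^{5}$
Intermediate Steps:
$D{\left(W \right)} = \frac{10 + W}{147 + W}$ ($D{\left(W \right)} = \frac{W + 10}{147 + W} = \frac{10 + W}{147 + W}$)
$J{\left(y,h \right)} = h + \frac{y}{112}$ ($J{\left(y,h \right)} = h + y \frac{1}{112} = h + \frac{y}{112}$)
$- \frac{34346}{D{\left(46 \right)}} + \frac{J{\left(-185,\frac{1}{-53 + 129} \right)}}{-41093} = - \frac{34346}{\frac{1}{147 + 46} \left(10 + 46\right)} + \frac{\frac{1}{-53 + 129} + \frac{1}{112} \left(-185\right)}{-41093} = - \frac{34346}{\frac{1}{193} \cdot 56} + \left(\frac{1}{76} - \frac{185}{112}\right) \left(- \frac{1}{41093}\right) = - \frac{34346}{\frac{56}{193}} - - \frac{3487}{87445904} = \left(-34346\right) \frac{193}{56} + \frac{3487}{87445904} = - \frac{3314389}{28} + \frac{3487}{87445904} = - \frac{10351062221965}{87445904}$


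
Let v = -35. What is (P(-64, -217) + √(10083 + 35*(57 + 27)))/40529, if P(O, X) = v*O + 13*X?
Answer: -581/40529 + 3*√1447/40529 ≈ -0.011520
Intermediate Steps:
P(O, X) = -35*O + 13*X
(P(-64, -217) + √(10083 + 35*(57 + 27)))/40529 = ((-35*(-64) + 13*(-217)) + √(10083 + 35*(57 + 27)))/40529 = ((2240 - 2821) + √(10083 + 35*84))*(1/40529) = (-581 + √(10083 + 2940))*(1/40529) = (-581 + √13023)*(1/40529) = (-581 + 3*√1447)*(1/40529) = -581/40529 + 3*√1447/40529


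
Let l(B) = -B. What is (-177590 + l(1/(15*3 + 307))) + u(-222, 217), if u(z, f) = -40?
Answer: -62525761/352 ≈ -1.7763e+5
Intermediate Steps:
(-177590 + l(1/(15*3 + 307))) + u(-222, 217) = (-177590 - 1/(15*3 + 307)) - 40 = (-177590 - 1/(45 + 307)) - 40 = (-177590 - 1/352) - 40 = -62511681/352 - 40 = -62525761/352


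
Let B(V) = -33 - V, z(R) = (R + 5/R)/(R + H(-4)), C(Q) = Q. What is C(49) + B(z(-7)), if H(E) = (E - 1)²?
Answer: 115/7 ≈ 16.429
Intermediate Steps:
H(E) = (-1 + E)²
z(R) = (R + 5/R)/(25 + R) (z(R) = (R + 5/R)/(R + (-1 - 4)²) = (R + 5/R)/(R + (-5)²) = (R + 5/R)/(R + 25) = (R + 5/R)/(25 + R))
C(49) + B(z(-7)) = 49 + (-33 - (5 + (-7)²)/((-7)*(25 - 7))) = 49 + (-33 - (-1)*(5 + 49)/(7*18)) = 49 + (-33 - (-1)*54/(7*18)) = 49 + (-33 - 1*(-3/7)) = 49 + (-33 + 3/7) = 49 - 228/7 = 115/7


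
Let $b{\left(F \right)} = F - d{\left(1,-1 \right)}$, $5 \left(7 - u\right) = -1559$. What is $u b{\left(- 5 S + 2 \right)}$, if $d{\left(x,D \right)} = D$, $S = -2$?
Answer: $\frac{20722}{5} \approx 4144.4$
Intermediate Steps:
$u = \frac{1594}{5}$ ($u = 7 - - \frac{1559}{5} = 7 + \frac{1559}{5} = \frac{1594}{5} \approx 318.8$)
$b{\left(F \right)} = 1 + F$ ($b{\left(F \right)} = F - -1 = F + 1 = 1 + F$)
$u b{\left(- 5 S + 2 \right)} = \frac{1594 \left(1 + \left(\left(-5\right) \left(-2\right) + 2\right)\right)}{5} = \frac{1594 \left(1 + \left(10 + 2\right)\right)}{5} = \frac{1594 \left(1 + 12\right)}{5} = \frac{1594}{5} \cdot 13 = \frac{20722}{5}$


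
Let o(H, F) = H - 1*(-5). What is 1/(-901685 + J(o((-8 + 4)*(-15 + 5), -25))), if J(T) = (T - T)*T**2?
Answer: -1/901685 ≈ -1.1090e-6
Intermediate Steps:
o(H, F) = 5 + H (o(H, F) = H + 5 = 5 + H)
J(T) = 0 (J(T) = 0*T**2 = 0)
1/(-901685 + J(o((-8 + 4)*(-15 + 5), -25))) = 1/(-901685 + 0) = 1/(-901685) = -1/901685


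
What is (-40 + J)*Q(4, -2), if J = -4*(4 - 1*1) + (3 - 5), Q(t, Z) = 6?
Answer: -324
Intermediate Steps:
J = -14 (J = -4*(4 - 1) - 2 = -4*3 - 2 = -12 - 2 = -14)
(-40 + J)*Q(4, -2) = (-40 - 14)*6 = -54*6 = -324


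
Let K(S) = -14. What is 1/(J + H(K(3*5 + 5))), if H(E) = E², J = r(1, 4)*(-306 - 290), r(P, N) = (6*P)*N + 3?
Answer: -1/15896 ≈ -6.2909e-5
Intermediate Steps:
r(P, N) = 3 + 6*N*P (r(P, N) = 6*N*P + 3 = 3 + 6*N*P)
J = -16092 (J = (3 + 6*4*1)*(-306 - 290) = (3 + 24)*(-596) = 27*(-596) = -16092)
1/(J + H(K(3*5 + 5))) = 1/(-16092 + (-14)²) = 1/(-16092 + 196) = 1/(-15896) = -1/15896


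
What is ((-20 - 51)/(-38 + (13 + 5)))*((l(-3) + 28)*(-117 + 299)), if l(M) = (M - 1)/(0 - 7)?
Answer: 18460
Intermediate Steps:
l(M) = ⅐ - M/7 (l(M) = (-1 + M)/(-7) = (-1 + M)*(-⅐) = ⅐ - M/7)
((-20 - 51)/(-38 + (13 + 5)))*((l(-3) + 28)*(-117 + 299)) = ((-20 - 51)/(-38 + (13 + 5)))*(((⅐ - ⅐*(-3)) + 28)*(-117 + 299)) = (-71/(-38 + 18))*(((⅐ + 3/7) + 28)*182) = (-71/(-20))*((4/7 + 28)*182) = (-71*(-1/20))*((200/7)*182) = (71/20)*5200 = 18460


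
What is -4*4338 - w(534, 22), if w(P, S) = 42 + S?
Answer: -17416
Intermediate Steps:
-4*4338 - w(534, 22) = -4*4338 - (42 + 22) = -17352 - 1*64 = -17352 - 64 = -17416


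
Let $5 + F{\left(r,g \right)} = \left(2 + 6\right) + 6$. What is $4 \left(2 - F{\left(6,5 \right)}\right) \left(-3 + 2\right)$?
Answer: $28$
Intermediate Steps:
$F{\left(r,g \right)} = 9$ ($F{\left(r,g \right)} = -5 + \left(\left(2 + 6\right) + 6\right) = -5 + \left(8 + 6\right) = -5 + 14 = 9$)
$4 \left(2 - F{\left(6,5 \right)}\right) \left(-3 + 2\right) = 4 \left(2 - 9\right) \left(-3 + 2\right) = 4 \left(2 - 9\right) \left(-1\right) = 4 \left(\left(-7\right) \left(-1\right)\right) = 4 \cdot 7 = 28$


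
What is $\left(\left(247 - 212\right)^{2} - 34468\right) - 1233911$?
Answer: $-1267154$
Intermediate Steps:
$\left(\left(247 - 212\right)^{2} - 34468\right) - 1233911 = \left(35^{2} - 34468\right) - 1233911 = \left(1225 - 34468\right) - 1233911 = -33243 - 1233911 = -1267154$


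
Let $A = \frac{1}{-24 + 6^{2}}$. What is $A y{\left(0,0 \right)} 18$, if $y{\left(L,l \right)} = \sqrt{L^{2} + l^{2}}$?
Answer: $0$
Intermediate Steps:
$A = \frac{1}{12}$ ($A = \frac{1}{-24 + 36} = \frac{1}{12} \approx 0.083333$)
$A y{\left(0,0 \right)} 18 = \frac{\sqrt{0^{2} + 0^{2}}}{12} \cdot 18 = \frac{\sqrt{0 + 0}}{12} \cdot 18 = \frac{\sqrt{0}}{12} \cdot 18 = \frac{1}{12} \cdot 0 \cdot 18 = 0 \cdot 18 = 0$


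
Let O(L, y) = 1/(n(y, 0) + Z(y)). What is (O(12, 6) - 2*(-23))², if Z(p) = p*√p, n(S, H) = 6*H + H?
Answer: (1656 + √6)²/1296 ≈ 2122.3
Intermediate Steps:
n(S, H) = 7*H
Z(p) = p^(3/2)
O(L, y) = y^(-3/2) (O(L, y) = 1/(7*0 + y^(3/2)) = 1/(0 + y^(3/2)) = 1/(y^(3/2)) = y^(-3/2))
(O(12, 6) - 2*(-23))² = (6^(-3/2) - 2*(-23))² = (√6/36 + 46)² = (46 + √6/36)²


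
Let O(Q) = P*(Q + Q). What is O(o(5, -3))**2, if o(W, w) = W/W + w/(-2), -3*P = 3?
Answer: 25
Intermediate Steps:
P = -1 (P = -1/3*3 = -1)
o(W, w) = 1 - w/2 (o(W, w) = 1 + w*(-1/2) = 1 - w/2)
O(Q) = -2*Q (O(Q) = -(Q + Q) = -2*Q)
O(o(5, -3))**2 = (-2*(1 - 1/2*(-3)))**2 = (-2*(1 + 3/2))**2 = (-2*5/2)**2 = (-5)**2 = 25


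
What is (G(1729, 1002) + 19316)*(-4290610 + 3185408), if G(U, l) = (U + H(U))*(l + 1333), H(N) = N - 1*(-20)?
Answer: -8996837200092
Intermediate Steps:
H(N) = 20 + N (H(N) = N + 20 = 20 + N)
G(U, l) = (20 + 2*U)*(1333 + l) (G(U, l) = (U + (20 + U))*(l + 1333) = (20 + 2*U)*(1333 + l))
(G(1729, 1002) + 19316)*(-4290610 + 3185408) = ((26660 + 2666*1729 + 1729*1002 + 1002*(20 + 1729)) + 19316)*(-4290610 + 3185408) = ((26660 + 4609514 + 1732458 + 1002*1749) + 19316)*(-1105202) = ((26660 + 4609514 + 1732458 + 1752498) + 19316)*(-1105202) = (8121130 + 19316)*(-1105202) = 8140446*(-1105202) = -8996837200092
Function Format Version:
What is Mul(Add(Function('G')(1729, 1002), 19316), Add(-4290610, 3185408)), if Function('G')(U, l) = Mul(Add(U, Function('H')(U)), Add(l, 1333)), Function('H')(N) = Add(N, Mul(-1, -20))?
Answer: -8996837200092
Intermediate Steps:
Function('H')(N) = Add(20, N) (Function('H')(N) = Add(N, 20) = Add(20, N))
Function('G')(U, l) = Mul(Add(20, Mul(2, U)), Add(1333, l)) (Function('G')(U, l) = Mul(Add(U, Add(20, U)), Add(l, 1333)) = Mul(Add(20, Mul(2, U)), Add(1333, l)))
Mul(Add(Function('G')(1729, 1002), 19316), Add(-4290610, 3185408)) = Mul(Add(Add(26660, Mul(2666, 1729), Mul(1729, 1002), Mul(1002, Add(20, 1729))), 19316), Add(-4290610, 3185408)) = Mul(Add(Add(26660, 4609514, 1732458, Mul(1002, 1749)), 19316), -1105202) = Mul(Add(Add(26660, 4609514, 1732458, 1752498), 19316), -1105202) = Mul(Add(8121130, 19316), -1105202) = Mul(8140446, -1105202) = -8996837200092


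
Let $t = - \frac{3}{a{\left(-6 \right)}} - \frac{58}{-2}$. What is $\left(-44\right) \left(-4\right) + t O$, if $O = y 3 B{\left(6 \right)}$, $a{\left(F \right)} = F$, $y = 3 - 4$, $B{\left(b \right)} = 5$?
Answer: $- \frac{533}{2} \approx -266.5$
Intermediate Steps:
$y = -1$
$t = \frac{59}{2}$ ($t = - \frac{3}{-6} - \frac{58}{-2} = \left(-3\right) \left(- \frac{1}{6}\right) - -29 = \frac{1}{2} + 29 = \frac{59}{2} \approx 29.5$)
$O = -15$ ($O = \left(-1\right) 3 \cdot 5 = \left(-3\right) 5 = -15$)
$\left(-44\right) \left(-4\right) + t O = \left(-44\right) \left(-4\right) + \frac{59}{2} \left(-15\right) = 176 - \frac{885}{2} = - \frac{533}{2}$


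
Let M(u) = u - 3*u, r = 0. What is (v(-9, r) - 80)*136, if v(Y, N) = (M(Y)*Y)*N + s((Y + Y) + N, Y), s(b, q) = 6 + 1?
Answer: -9928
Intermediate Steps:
s(b, q) = 7
M(u) = -2*u
v(Y, N) = 7 - 2*N*Y² (v(Y, N) = ((-2*Y)*Y)*N + 7 = (-2*Y²)*N + 7 = -2*N*Y² + 7 = 7 - 2*N*Y²)
(v(-9, r) - 80)*136 = ((7 - 2*0*(-9)²) - 80)*136 = ((7 - 2*0*81) - 80)*136 = ((7 + 0) - 80)*136 = (7 - 80)*136 = -73*136 = -9928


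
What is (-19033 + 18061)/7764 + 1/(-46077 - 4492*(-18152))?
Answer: -74352206881/593899731736 ≈ -0.12519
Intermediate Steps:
(-19033 + 18061)/7764 + 1/(-46077 - 4492*(-18152)) = -972*1/7764 - 1/18152/(-50569) = -81/647 - 1/50569*(-1/18152) = -81/647 + 1/917928488 = -74352206881/593899731736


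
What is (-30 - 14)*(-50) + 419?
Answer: 2619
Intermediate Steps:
(-30 - 14)*(-50) + 419 = -44*(-50) + 419 = 2200 + 419 = 2619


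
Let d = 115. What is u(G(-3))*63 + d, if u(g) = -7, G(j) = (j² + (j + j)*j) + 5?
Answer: -326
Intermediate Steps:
G(j) = 5 + 3*j² (G(j) = (j² + (2*j)*j) + 5 = (j² + 2*j²) + 5 = 3*j² + 5 = 5 + 3*j²)
u(G(-3))*63 + d = -7*63 + 115 = -441 + 115 = -326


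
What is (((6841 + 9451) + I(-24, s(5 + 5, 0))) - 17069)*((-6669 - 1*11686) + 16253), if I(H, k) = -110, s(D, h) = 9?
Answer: 1864474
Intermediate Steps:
(((6841 + 9451) + I(-24, s(5 + 5, 0))) - 17069)*((-6669 - 1*11686) + 16253) = (((6841 + 9451) - 110) - 17069)*((-6669 - 1*11686) + 16253) = ((16292 - 110) - 17069)*((-6669 - 11686) + 16253) = (16182 - 17069)*(-18355 + 16253) = -887*(-2102) = 1864474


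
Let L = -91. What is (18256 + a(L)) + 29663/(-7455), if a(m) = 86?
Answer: 136709947/7455 ≈ 18338.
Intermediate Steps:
(18256 + a(L)) + 29663/(-7455) = (18256 + 86) + 29663/(-7455) = 18342 + 29663*(-1/7455) = 18342 - 29663/7455 = 136709947/7455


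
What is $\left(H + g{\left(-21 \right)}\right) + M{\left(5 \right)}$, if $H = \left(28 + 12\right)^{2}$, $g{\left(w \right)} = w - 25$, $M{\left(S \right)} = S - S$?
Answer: $1554$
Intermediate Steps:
$M{\left(S \right)} = 0$
$g{\left(w \right)} = -25 + w$ ($g{\left(w \right)} = w - 25 = -25 + w$)
$H = 1600$ ($H = 40^{2} = 1600$)
$\left(H + g{\left(-21 \right)}\right) + M{\left(5 \right)} = \left(1600 - 46\right) + 0 = 1554 + 0 = 1554$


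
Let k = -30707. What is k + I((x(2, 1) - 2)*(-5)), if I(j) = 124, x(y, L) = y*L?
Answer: -30583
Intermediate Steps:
x(y, L) = L*y
k + I((x(2, 1) - 2)*(-5)) = -30707 + 124 = -30583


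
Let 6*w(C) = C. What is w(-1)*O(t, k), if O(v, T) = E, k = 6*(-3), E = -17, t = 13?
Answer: 17/6 ≈ 2.8333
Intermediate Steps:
w(C) = C/6
k = -18
O(v, T) = -17
w(-1)*O(t, k) = ((⅙)*(-1))*(-17) = -⅙*(-17) = 17/6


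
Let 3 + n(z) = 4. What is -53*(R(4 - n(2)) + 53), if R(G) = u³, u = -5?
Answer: 3816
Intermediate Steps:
n(z) = 1 (n(z) = -3 + 4 = 1)
R(G) = -125 (R(G) = (-5)³ = -125)
-53*(R(4 - n(2)) + 53) = -53*(-125 + 53) = -53*(-72) = 3816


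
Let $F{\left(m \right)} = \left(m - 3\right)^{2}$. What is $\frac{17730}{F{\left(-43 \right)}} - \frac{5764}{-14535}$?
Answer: $\frac{134951087}{15378030} \approx 8.7756$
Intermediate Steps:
$F{\left(m \right)} = \left(-3 + m\right)^{2}$
$\frac{17730}{F{\left(-43 \right)}} - \frac{5764}{-14535} = \frac{17730}{\left(-3 - 43\right)^{2}} - \frac{5764}{-14535} = \frac{17730}{\left(-46\right)^{2}} - - \frac{5764}{14535} = \frac{17730}{2116} + \frac{5764}{14535} = 17730 \cdot \frac{1}{2116} + \frac{5764}{14535} = \frac{8865}{1058} + \frac{5764}{14535} = \frac{134951087}{15378030}$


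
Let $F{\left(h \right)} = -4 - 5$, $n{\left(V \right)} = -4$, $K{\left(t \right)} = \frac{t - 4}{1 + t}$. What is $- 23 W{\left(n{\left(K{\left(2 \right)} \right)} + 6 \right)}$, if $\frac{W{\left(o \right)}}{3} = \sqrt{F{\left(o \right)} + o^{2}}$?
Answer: $- 69 i \sqrt{5} \approx - 154.29 i$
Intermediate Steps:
$K{\left(t \right)} = \frac{-4 + t}{1 + t}$
$F{\left(h \right)} = -9$ ($F{\left(h \right)} = -4 - 5 = -9$)
$W{\left(o \right)} = 3 \sqrt{-9 + o^{2}}$
$- 23 W{\left(n{\left(K{\left(2 \right)} \right)} + 6 \right)} = - 23 \cdot 3 \sqrt{-9 + \left(-4 + 6\right)^{2}} = - 23 \cdot 3 \sqrt{-9 + 2^{2}} = - 23 \cdot 3 \sqrt{-9 + 4} = - 23 \cdot 3 \sqrt{-5} = - 23 \cdot 3 i \sqrt{5} = - 69 i \sqrt{5}$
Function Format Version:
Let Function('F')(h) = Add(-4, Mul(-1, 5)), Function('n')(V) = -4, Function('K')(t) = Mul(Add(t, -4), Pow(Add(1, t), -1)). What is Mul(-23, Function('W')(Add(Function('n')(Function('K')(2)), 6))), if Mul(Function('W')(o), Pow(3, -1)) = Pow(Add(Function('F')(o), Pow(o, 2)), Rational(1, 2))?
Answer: Mul(-69, I, Pow(5, Rational(1, 2))) ≈ Mul(-154.29, I)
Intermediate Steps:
Function('K')(t) = Mul(Pow(Add(1, t), -1), Add(-4, t)) (Function('K')(t) = Mul(Add(-4, t), Pow(Add(1, t), -1)) = Mul(Pow(Add(1, t), -1), Add(-4, t)))
Function('F')(h) = -9 (Function('F')(h) = Add(-4, -5) = -9)
Function('W')(o) = Mul(3, Pow(Add(-9, Pow(o, 2)), Rational(1, 2)))
Mul(-23, Function('W')(Add(Function('n')(Function('K')(2)), 6))) = Mul(-23, Mul(3, Pow(Add(-9, Pow(Add(-4, 6), 2)), Rational(1, 2)))) = Mul(-23, Mul(3, Pow(Add(-9, Pow(2, 2)), Rational(1, 2)))) = Mul(-23, Mul(3, Pow(Add(-9, 4), Rational(1, 2)))) = Mul(-23, Mul(3, Pow(-5, Rational(1, 2)))) = Mul(-23, Mul(3, Mul(I, Pow(5, Rational(1, 2))))) = Mul(-23, Mul(3, I, Pow(5, Rational(1, 2)))) = Mul(-69, I, Pow(5, Rational(1, 2)))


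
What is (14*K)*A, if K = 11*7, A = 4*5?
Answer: 21560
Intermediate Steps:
A = 20
K = 77
(14*K)*A = (14*77)*20 = 1078*20 = 21560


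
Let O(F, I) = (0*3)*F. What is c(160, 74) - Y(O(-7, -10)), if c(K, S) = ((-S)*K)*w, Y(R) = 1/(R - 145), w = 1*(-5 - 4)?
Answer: 15451201/145 ≈ 1.0656e+5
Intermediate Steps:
O(F, I) = 0 (O(F, I) = 0*F = 0)
w = -9 (w = 1*(-9) = -9)
Y(R) = 1/(-145 + R)
c(K, S) = 9*K*S (c(K, S) = ((-S)*K)*(-9) = -K*S*(-9) = 9*K*S)
c(160, 74) - Y(O(-7, -10)) = 9*160*74 - 1/(-145 + 0) = 106560 - 1/(-145) = 106560 - 1*(-1/145) = 106560 + 1/145 = 15451201/145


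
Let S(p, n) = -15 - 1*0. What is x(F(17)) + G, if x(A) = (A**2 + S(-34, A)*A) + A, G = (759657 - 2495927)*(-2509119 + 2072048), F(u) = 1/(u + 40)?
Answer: 2465579238536533/3249 ≈ 7.5887e+11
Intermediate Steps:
S(p, n) = -15 (S(p, n) = -15 + 0 = -15)
F(u) = 1/(40 + u)
G = 758873265170 (G = -1736270*(-437071) = 758873265170)
x(A) = A**2 - 14*A (x(A) = (A**2 - 15*A) + A = A**2 - 14*A)
x(F(17)) + G = (-14 + 1/(40 + 17))/(40 + 17) + 758873265170 = (-14 + 1/57)/57 + 758873265170 = (1/57)*(-797/57) + 758873265170 = -797/3249 + 758873265170 = 2465579238536533/3249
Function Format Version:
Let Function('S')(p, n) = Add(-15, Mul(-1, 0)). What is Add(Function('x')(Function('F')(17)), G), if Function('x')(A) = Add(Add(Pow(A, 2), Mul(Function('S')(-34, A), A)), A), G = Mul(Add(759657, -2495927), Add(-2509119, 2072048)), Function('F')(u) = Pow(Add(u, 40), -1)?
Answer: Rational(2465579238536533, 3249) ≈ 7.5887e+11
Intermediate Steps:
Function('S')(p, n) = -15 (Function('S')(p, n) = Add(-15, 0) = -15)
Function('F')(u) = Pow(Add(40, u), -1)
G = 758873265170 (G = Mul(-1736270, -437071) = 758873265170)
Function('x')(A) = Add(Pow(A, 2), Mul(-14, A)) (Function('x')(A) = Add(Add(Pow(A, 2), Mul(-15, A)), A) = Add(Pow(A, 2), Mul(-14, A)))
Add(Function('x')(Function('F')(17)), G) = Add(Mul(Pow(Add(40, 17), -1), Add(-14, Pow(Add(40, 17), -1))), 758873265170) = Add(Mul(Pow(57, -1), Add(-14, Pow(57, -1))), 758873265170) = Add(Mul(Rational(1, 57), Add(-14, Rational(1, 57))), 758873265170) = Add(Mul(Rational(1, 57), Rational(-797, 57)), 758873265170) = Add(Rational(-797, 3249), 758873265170) = Rational(2465579238536533, 3249)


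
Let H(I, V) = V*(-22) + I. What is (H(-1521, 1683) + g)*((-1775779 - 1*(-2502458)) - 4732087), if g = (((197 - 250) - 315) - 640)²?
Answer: -3915354411936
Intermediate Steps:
H(I, V) = I - 22*V (H(I, V) = -22*V + I = I - 22*V)
g = 1016064 (g = ((-53 - 315) - 640)² = (-368 - 640)² = (-1008)² = 1016064)
(H(-1521, 1683) + g)*((-1775779 - 1*(-2502458)) - 4732087) = ((-1521 - 22*1683) + 1016064)*((-1775779 - 1*(-2502458)) - 4732087) = ((-1521 - 37026) + 1016064)*((-1775779 + 2502458) - 4732087) = (-38547 + 1016064)*(726679 - 4732087) = 977517*(-4005408) = -3915354411936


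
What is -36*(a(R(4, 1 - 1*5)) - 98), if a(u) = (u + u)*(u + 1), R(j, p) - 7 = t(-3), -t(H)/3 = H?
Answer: -16056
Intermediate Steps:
t(H) = -3*H
R(j, p) = 16 (R(j, p) = 7 - 3*(-3) = 7 + 9 = 16)
a(u) = 2*u*(1 + u) (a(u) = (2*u)*(1 + u) = 2*u*(1 + u))
-36*(a(R(4, 1 - 1*5)) - 98) = -36*(2*16*(1 + 16) - 98) = -36*(2*16*17 - 98) = -36*(544 - 98) = -36*446 = -16056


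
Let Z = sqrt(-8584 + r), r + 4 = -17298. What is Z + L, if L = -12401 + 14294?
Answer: 1893 + 43*I*sqrt(14) ≈ 1893.0 + 160.89*I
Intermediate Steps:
r = -17302 (r = -4 - 17298 = -17302)
L = 1893
Z = 43*I*sqrt(14) (Z = sqrt(-8584 - 17302) = sqrt(-25886) = 43*I*sqrt(14) ≈ 160.89*I)
Z + L = 43*I*sqrt(14) + 1893 = 1893 + 43*I*sqrt(14)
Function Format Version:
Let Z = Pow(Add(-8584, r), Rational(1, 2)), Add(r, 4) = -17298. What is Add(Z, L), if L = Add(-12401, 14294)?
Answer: Add(1893, Mul(43, I, Pow(14, Rational(1, 2)))) ≈ Add(1893.0, Mul(160.89, I))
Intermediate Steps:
r = -17302 (r = Add(-4, -17298) = -17302)
L = 1893
Z = Mul(43, I, Pow(14, Rational(1, 2))) (Z = Pow(Add(-8584, -17302), Rational(1, 2)) = Pow(-25886, Rational(1, 2)) = Mul(43, I, Pow(14, Rational(1, 2))) ≈ Mul(160.89, I))
Add(Z, L) = Add(Mul(43, I, Pow(14, Rational(1, 2))), 1893) = Add(1893, Mul(43, I, Pow(14, Rational(1, 2))))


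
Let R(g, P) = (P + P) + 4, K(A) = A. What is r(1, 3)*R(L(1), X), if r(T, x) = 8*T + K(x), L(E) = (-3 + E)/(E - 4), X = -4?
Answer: -44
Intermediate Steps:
L(E) = (-3 + E)/(-4 + E)
R(g, P) = 4 + 2*P (R(g, P) = 2*P + 4 = 4 + 2*P)
r(T, x) = x + 8*T (r(T, x) = 8*T + x = x + 8*T)
r(1, 3)*R(L(1), X) = (3 + 8*1)*(4 + 2*(-4)) = (3 + 8)*(4 - 8) = 11*(-4) = -44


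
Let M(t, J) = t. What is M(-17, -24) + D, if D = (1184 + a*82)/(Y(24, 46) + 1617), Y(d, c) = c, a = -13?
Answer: -28153/1663 ≈ -16.929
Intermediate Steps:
D = 118/1663 (D = (1184 - 13*82)/(46 + 1617) = (1184 - 1066)/1663 = 118*(1/1663) = 118/1663 ≈ 0.070956)
M(-17, -24) + D = -17 + 118/1663 = -28153/1663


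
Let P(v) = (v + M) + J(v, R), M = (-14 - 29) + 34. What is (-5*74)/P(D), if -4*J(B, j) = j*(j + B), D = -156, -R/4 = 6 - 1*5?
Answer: 74/65 ≈ 1.1385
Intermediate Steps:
R = -4 (R = -4*(6 - 1*5) = -4*(6 - 5) = -4*1 = -4)
J(B, j) = -j*(B + j)/4 (J(B, j) = -j*(j + B)/4 = -j*(B + j)/4)
M = -9 (M = -43 + 34 = -9)
P(v) = -13 + 2*v (P(v) = (v - 9) - 1/4*(-4)*(v - 4) = (-9 + v) - 1/4*(-4)*(-4 + v) = (-9 + v) + (-4 + v) = -13 + 2*v)
(-5*74)/P(D) = (-5*74)/(-13 + 2*(-156)) = -370/(-13 - 312) = -370/(-325) = -370*(-1/325) = 74/65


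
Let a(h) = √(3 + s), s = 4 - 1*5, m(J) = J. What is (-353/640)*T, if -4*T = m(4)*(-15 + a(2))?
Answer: -1059/128 + 353*√2/640 ≈ -7.4934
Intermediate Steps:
s = -1 (s = 4 - 5 = -1)
a(h) = √2 (a(h) = √(3 - 1) = √2)
T = 15 - √2 (T = -(-15 + √2) = -(-60 + 4*√2)/4 = 15 - √2 ≈ 13.586)
(-353/640)*T = (-353/640)*(15 - √2) = (-353*1/640)*(15 - √2) = -353*(15 - √2)/640 = -1059/128 + 353*√2/640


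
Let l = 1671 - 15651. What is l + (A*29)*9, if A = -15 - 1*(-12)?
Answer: -14763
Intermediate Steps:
A = -3 (A = -15 + 12 = -3)
l = -13980
l + (A*29)*9 = -13980 - 3*29*9 = -13980 - 87*9 = -13980 - 783 = -14763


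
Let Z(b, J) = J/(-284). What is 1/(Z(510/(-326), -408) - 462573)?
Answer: -71/32842581 ≈ -2.1618e-6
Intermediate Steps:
Z(b, J) = -J/284 (Z(b, J) = J*(-1/284) = -J/284)
1/(Z(510/(-326), -408) - 462573) = 1/(-1/284*(-408) - 462573) = 1/(102/71 - 462573) = 1/(-32842581/71) = -71/32842581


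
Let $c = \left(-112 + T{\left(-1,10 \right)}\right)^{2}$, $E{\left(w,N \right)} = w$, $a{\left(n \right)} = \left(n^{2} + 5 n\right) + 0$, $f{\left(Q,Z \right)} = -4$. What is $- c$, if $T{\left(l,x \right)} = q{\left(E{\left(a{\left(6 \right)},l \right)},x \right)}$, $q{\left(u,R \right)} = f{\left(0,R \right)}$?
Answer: $-13456$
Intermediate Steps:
$a{\left(n \right)} = n^{2} + 5 n$
$q{\left(u,R \right)} = -4$
$T{\left(l,x \right)} = -4$
$c = 13456$ ($c = \left(-112 - 4\right)^{2} = \left(-116\right)^{2} = 13456$)
$- c = \left(-1\right) 13456 = -13456$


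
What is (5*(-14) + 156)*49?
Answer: 4214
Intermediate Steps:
(5*(-14) + 156)*49 = (-70 + 156)*49 = 86*49 = 4214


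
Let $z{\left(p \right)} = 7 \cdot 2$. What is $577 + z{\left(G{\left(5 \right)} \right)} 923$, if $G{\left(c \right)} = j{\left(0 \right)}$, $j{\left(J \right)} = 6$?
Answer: $13499$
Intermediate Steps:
$G{\left(c \right)} = 6$
$z{\left(p \right)} = 14$
$577 + z{\left(G{\left(5 \right)} \right)} 923 = 577 + 14 \cdot 923 = 577 + 12922 = 13499$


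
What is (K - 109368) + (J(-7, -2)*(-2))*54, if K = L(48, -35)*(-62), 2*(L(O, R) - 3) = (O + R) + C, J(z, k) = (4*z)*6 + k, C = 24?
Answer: -92341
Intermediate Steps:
J(z, k) = k + 24*z (J(z, k) = 24*z + k = k + 24*z)
L(O, R) = 15 + O/2 + R/2 (L(O, R) = 3 + ((O + R) + 24)/2 = 3 + (24 + O + R)/2 = 3 + (12 + O/2 + R/2) = 15 + O/2 + R/2)
K = -1333 (K = (15 + (½)*48 + (½)*(-35))*(-62) = (15 + 24 - 35/2)*(-62) = (43/2)*(-62) = -1333)
(K - 109368) + (J(-7, -2)*(-2))*54 = (-1333 - 109368) + ((-2 + 24*(-7))*(-2))*54 = -110701 + ((-2 - 168)*(-2))*54 = -110701 - 170*(-2)*54 = -110701 + 340*54 = -110701 + 18360 = -92341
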